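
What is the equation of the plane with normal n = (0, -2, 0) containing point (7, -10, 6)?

The plane through P with normal n = (a, b, c) satisfies n·(r - P) = 0,
i.e. ax + by + cz = a·x₀ + b·y₀ + c·z₀.
d = 0·7 + (-2)·(-10) + 0·6
  = 0 + 20 + 0
  = 20
Equation: -2y = 20

-2y = 20


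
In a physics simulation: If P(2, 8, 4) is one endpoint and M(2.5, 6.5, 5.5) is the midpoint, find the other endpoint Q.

Q = 2M - P
  = (2·2.5 - 2, 2·6.5 - 8, 2·5.5 - 4)
  = (5 - 2, 13 - 8, 11 - 4)
  = (3, 5, 7)

(3, 5, 7)


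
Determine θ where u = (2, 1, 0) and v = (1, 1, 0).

u·v = 2·1 + 1·1 + 0·0 = 2 + 1 + 0 = 3
|u| = √(2² + 1² + 0²) = √5 ≈ 2.236
|v| = √(1² + 1² + 0²) = √2 ≈ 1.414
cos θ = (u·v)/(|u||v|) = 3/(2.236·1.414) ≈ 0.9487
θ = arccos(0.9487) ≈ 18.43°

18.43°


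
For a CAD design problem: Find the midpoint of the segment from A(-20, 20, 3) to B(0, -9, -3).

M = ((x₁+x₂)/2, (y₁+y₂)/2, (z₁+z₂)/2)
  = ((-20 + 0)/2, (20 - 9)/2, (3 - 3)/2)
  = (-20/2, 11/2, 0/2)
  = (-10, 5.5, 0)

(-10, 5.5, 0)


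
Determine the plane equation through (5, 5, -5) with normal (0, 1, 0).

The plane through P with normal n = (a, b, c) satisfies n·(r - P) = 0,
i.e. ax + by + cz = a·x₀ + b·y₀ + c·z₀.
d = 0·5 + 1·5 + 0·(-5)
  = 0 + 5 + 0
  = 5
Equation: y = 5

y = 5


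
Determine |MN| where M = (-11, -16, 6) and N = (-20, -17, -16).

d = √[(x₂-x₁)² + (y₂-y₁)² + (z₂-z₁)²]
  = √[(-9)² + (-1)² + (-22)²]
  = √[81 + 1 + 484]
  = √566
  ≈ 23.79

23.79


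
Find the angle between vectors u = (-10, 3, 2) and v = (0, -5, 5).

u·v = (-10)·0 + 3·(-5) + 2·5 = 0 - 15 + 10 = -5
|u| = √((-10)² + 3² + 2²) = √113 ≈ 10.63
|v| = √(0² + (-5)² + 5²) = √50 ≈ 7.071
cos θ = (u·v)/(|u||v|) = -5/(10.63·7.071) ≈ -0.06652
θ = arccos(-0.06652) ≈ 93.81°

93.81°


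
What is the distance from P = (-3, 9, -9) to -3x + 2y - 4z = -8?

distance = |a·x₀ + b·y₀ + c·z₀ - d| / √(a² + b² + c²)
  = |(-3)·(-3) + 2·9 + (-4)·(-9) - (-8)| / √((-3)² + 2² + (-4)²)
  = |9 + 18 + 36 + 8| / √(9 + 4 + 16)
  = |71| / √29
  = 71 / 5.385
  ≈ 13.18

13.18


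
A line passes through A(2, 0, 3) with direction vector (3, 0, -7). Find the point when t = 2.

P(t) = A + t·d
  = (2 + 3·2, 0 + 0·2, 3 + (-7)·2)
  = (2 + 6, 0 + 0, 3 - 14)
  = (8, 0, -11)

(8, 0, -11)


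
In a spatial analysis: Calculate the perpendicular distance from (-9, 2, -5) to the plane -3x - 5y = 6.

distance = |a·x₀ + b·y₀ + c·z₀ - d| / √(a² + b² + c²)
  = |(-3)·(-9) + (-5)·2 + 0·(-5) - 6| / √((-3)² + (-5)² + 0²)
  = |27 - 10 + 0 - 6| / √(9 + 25 + 0)
  = |11| / √34
  = 11 / 5.831
  ≈ 1.886

1.886


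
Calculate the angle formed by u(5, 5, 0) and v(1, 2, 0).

u·v = 5·1 + 5·2 + 0·0 = 5 + 10 + 0 = 15
|u| = √(5² + 5² + 0²) = √50 ≈ 7.071
|v| = √(1² + 2² + 0²) = √5 ≈ 2.236
cos θ = (u·v)/(|u||v|) = 15/(7.071·2.236) ≈ 0.9487
θ = arccos(0.9487) ≈ 18.43°

18.43°


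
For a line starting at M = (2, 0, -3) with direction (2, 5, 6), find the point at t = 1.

P(t) = M + t·d
  = (2 + 2·1, 0 + 5·1, -3 + 6·1)
  = (2 + 2, 0 + 5, -3 + 6)
  = (4, 5, 3)

(4, 5, 3)


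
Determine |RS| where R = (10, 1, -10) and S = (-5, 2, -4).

d = √[(x₂-x₁)² + (y₂-y₁)² + (z₂-z₁)²]
  = √[(-15)² + 1² + 6²]
  = √[225 + 1 + 36]
  = √262
  ≈ 16.19

16.19


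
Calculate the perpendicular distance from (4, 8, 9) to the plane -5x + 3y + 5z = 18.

distance = |a·x₀ + b·y₀ + c·z₀ - d| / √(a² + b² + c²)
  = |(-5)·4 + 3·8 + 5·9 - 18| / √((-5)² + 3² + 5²)
  = |-20 + 24 + 45 - 18| / √(25 + 9 + 25)
  = |31| / √59
  = 31 / 7.681
  ≈ 4.036

4.036


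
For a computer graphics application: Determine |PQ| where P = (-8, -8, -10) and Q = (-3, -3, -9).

d = √[(x₂-x₁)² + (y₂-y₁)² + (z₂-z₁)²]
  = √[5² + 5² + 1²]
  = √[25 + 25 + 1]
  = √51
  ≈ 7.141

7.141


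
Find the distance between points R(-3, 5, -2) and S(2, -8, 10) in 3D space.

d = √[(x₂-x₁)² + (y₂-y₁)² + (z₂-z₁)²]
  = √[5² + (-13)² + 12²]
  = √[25 + 169 + 144]
  = √338
  ≈ 18.38

18.38


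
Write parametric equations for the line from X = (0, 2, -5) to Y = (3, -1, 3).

Direction vector d = Y - X = (3 + 0, -1 - 2, 3 + 5) = (3, -3, 8)
Parametric form r = X + t·d:
x = 0 + 3t, y = 2 - 3t, z = -5 + 8t

x = 0 + 3t, y = 2 - 3t, z = -5 + 8t


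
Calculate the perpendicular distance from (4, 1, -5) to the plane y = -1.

distance = |a·x₀ + b·y₀ + c·z₀ - d| / √(a² + b² + c²)
  = |0·4 + 1·1 + 0·(-5) - (-1)| / √(0² + 1² + 0²)
  = |0 + 1 + 0 + 1| / √(0 + 1 + 0)
  = |2| / √1
  = 2 / 1
  ≈ 2

2


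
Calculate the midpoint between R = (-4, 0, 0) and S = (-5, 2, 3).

M = ((x₁+x₂)/2, (y₁+y₂)/2, (z₁+z₂)/2)
  = ((-4 - 5)/2, (0 + 2)/2, (0 + 3)/2)
  = (-9/2, 2/2, 3/2)
  = (-4.5, 1, 1.5)

(-4.5, 1, 1.5)


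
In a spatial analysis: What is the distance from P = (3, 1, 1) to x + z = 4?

distance = |a·x₀ + b·y₀ + c·z₀ - d| / √(a² + b² + c²)
  = |1·3 + 0·1 + 1·1 - 4| / √(1² + 0² + 1²)
  = |3 + 0 + 1 - 4| / √(1 + 0 + 1)
  = |0| / √2
  = 0 / 1.414
  ≈ 0

0


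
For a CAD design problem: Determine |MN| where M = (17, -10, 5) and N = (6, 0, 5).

d = √[(x₂-x₁)² + (y₂-y₁)² + (z₂-z₁)²]
  = √[(-11)² + 10² + 0²]
  = √[121 + 100 + 0]
  = √221
  ≈ 14.87

14.87


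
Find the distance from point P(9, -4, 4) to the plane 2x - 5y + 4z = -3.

distance = |a·x₀ + b·y₀ + c·z₀ - d| / √(a² + b² + c²)
  = |2·9 + (-5)·(-4) + 4·4 - (-3)| / √(2² + (-5)² + 4²)
  = |18 + 20 + 16 + 3| / √(4 + 25 + 16)
  = |57| / √45
  = 57 / 6.708
  ≈ 8.497

8.497


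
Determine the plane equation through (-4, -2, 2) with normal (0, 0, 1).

The plane through P with normal n = (a, b, c) satisfies n·(r - P) = 0,
i.e. ax + by + cz = a·x₀ + b·y₀ + c·z₀.
d = 0·(-4) + 0·(-2) + 1·2
  = 0 + 0 + 2
  = 2
Equation: z = 2

z = 2


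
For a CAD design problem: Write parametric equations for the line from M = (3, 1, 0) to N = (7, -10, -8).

Direction vector d = N - M = (7 - 3, -10 - 1, -8 + 0) = (4, -11, -8)
Parametric form r = M + t·d:
x = 3 + 4t, y = 1 - 11t, z = 0 - 8t

x = 3 + 4t, y = 1 - 11t, z = 0 - 8t


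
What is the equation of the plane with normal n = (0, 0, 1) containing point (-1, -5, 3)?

The plane through P with normal n = (a, b, c) satisfies n·(r - P) = 0,
i.e. ax + by + cz = a·x₀ + b·y₀ + c·z₀.
d = 0·(-1) + 0·(-5) + 1·3
  = 0 + 0 + 3
  = 3
Equation: z = 3

z = 3


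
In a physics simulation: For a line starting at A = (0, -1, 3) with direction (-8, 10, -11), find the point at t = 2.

P(t) = A + t·d
  = (0 + (-8)·2, -1 + 10·2, 3 + (-11)·2)
  = (0 - 16, -1 + 20, 3 - 22)
  = (-16, 19, -19)

(-16, 19, -19)


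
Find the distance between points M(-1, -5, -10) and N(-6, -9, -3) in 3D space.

d = √[(x₂-x₁)² + (y₂-y₁)² + (z₂-z₁)²]
  = √[(-5)² + (-4)² + 7²]
  = √[25 + 16 + 49]
  = √90
  ≈ 9.487

9.487


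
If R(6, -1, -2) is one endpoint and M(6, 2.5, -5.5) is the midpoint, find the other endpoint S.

S = 2M - R
  = (2·6 - 6, 2·2.5 - (-1), 2·(-5.5) - (-2))
  = (12 - 6, 5 + 1, -11 + 2)
  = (6, 6, -9)

(6, 6, -9)


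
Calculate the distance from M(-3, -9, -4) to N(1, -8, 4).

d = √[(x₂-x₁)² + (y₂-y₁)² + (z₂-z₁)²]
  = √[4² + 1² + 8²]
  = √[16 + 1 + 64]
  = √81
  ≈ 9

9


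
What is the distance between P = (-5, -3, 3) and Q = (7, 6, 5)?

d = √[(x₂-x₁)² + (y₂-y₁)² + (z₂-z₁)²]
  = √[12² + 9² + 2²]
  = √[144 + 81 + 4]
  = √229
  ≈ 15.13

15.13


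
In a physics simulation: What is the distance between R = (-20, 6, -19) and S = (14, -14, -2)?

d = √[(x₂-x₁)² + (y₂-y₁)² + (z₂-z₁)²]
  = √[34² + (-20)² + 17²]
  = √[1156 + 400 + 289]
  = √1845
  ≈ 42.95

42.95


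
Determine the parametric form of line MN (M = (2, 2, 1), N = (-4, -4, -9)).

Direction vector d = N - M = (-4 - 2, -4 - 2, -9 - 1) = (-6, -6, -10)
Parametric form r = M + t·d:
x = 2 - 6t, y = 2 - 6t, z = 1 - 10t

x = 2 - 6t, y = 2 - 6t, z = 1 - 10t


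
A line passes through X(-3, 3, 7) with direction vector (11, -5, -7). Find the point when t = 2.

P(t) = X + t·d
  = (-3 + 11·2, 3 + (-5)·2, 7 + (-7)·2)
  = (-3 + 22, 3 - 10, 7 - 14)
  = (19, -7, -7)

(19, -7, -7)


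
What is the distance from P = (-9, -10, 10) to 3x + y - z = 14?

distance = |a·x₀ + b·y₀ + c·z₀ - d| / √(a² + b² + c²)
  = |3·(-9) + 1·(-10) + (-1)·10 - 14| / √(3² + 1² + (-1)²)
  = |-27 - 10 - 10 - 14| / √(9 + 1 + 1)
  = |-61| / √11
  = 61 / 3.317
  ≈ 18.39

18.39


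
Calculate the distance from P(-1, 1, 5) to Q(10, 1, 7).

d = √[(x₂-x₁)² + (y₂-y₁)² + (z₂-z₁)²]
  = √[11² + 0² + 2²]
  = √[121 + 0 + 4]
  = √125
  ≈ 11.18

11.18


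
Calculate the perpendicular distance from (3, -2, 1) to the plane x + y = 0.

distance = |a·x₀ + b·y₀ + c·z₀ - d| / √(a² + b² + c²)
  = |1·3 + 1·(-2) + 0·1 - 0| / √(1² + 1² + 0²)
  = |3 - 2 + 0 + 0| / √(1 + 1 + 0)
  = |1| / √2
  = 1 / 1.414
  ≈ 0.7071

0.7071


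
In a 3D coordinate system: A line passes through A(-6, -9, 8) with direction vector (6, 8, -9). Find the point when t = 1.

P(t) = A + t·d
  = (-6 + 6·1, -9 + 8·1, 8 + (-9)·1)
  = (-6 + 6, -9 + 8, 8 - 9)
  = (0, -1, -1)

(0, -1, -1)


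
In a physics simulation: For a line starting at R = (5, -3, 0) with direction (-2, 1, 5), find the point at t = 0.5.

P(t) = R + t·d
  = (5 + (-2)·0.5, -3 + 1·0.5, 0 + 5·0.5)
  = (5 - 1, -3 + 0.5, 0 + 2.5)
  = (4, -2.5, 2.5)

(4, -2.5, 2.5)


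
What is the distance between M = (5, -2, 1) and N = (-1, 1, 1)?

d = √[(x₂-x₁)² + (y₂-y₁)² + (z₂-z₁)²]
  = √[(-6)² + 3² + 0²]
  = √[36 + 9 + 0]
  = √45
  ≈ 6.708

6.708


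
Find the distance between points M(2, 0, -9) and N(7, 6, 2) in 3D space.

d = √[(x₂-x₁)² + (y₂-y₁)² + (z₂-z₁)²]
  = √[5² + 6² + 11²]
  = √[25 + 36 + 121]
  = √182
  ≈ 13.49

13.49


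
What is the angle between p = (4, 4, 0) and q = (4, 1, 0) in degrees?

p·q = 4·4 + 4·1 + 0·0 = 16 + 4 + 0 = 20
|p| = √(4² + 4² + 0²) = √32 ≈ 5.657
|q| = √(4² + 1² + 0²) = √17 ≈ 4.123
cos θ = (p·q)/(|p||q|) = 20/(5.657·4.123) ≈ 0.8575
θ = arccos(0.8575) ≈ 30.96°

30.96°


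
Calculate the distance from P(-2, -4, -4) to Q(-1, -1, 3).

d = √[(x₂-x₁)² + (y₂-y₁)² + (z₂-z₁)²]
  = √[1² + 3² + 7²]
  = √[1 + 9 + 49]
  = √59
  ≈ 7.681

7.681


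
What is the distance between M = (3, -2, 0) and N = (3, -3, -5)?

d = √[(x₂-x₁)² + (y₂-y₁)² + (z₂-z₁)²]
  = √[0² + (-1)² + (-5)²]
  = √[0 + 1 + 25]
  = √26
  ≈ 5.099

5.099


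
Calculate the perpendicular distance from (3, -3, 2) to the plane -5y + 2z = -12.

distance = |a·x₀ + b·y₀ + c·z₀ - d| / √(a² + b² + c²)
  = |0·3 + (-5)·(-3) + 2·2 - (-12)| / √(0² + (-5)² + 2²)
  = |0 + 15 + 4 + 12| / √(0 + 25 + 4)
  = |31| / √29
  = 31 / 5.385
  ≈ 5.757

5.757


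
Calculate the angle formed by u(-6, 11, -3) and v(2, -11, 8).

u·v = (-6)·2 + 11·(-11) + (-3)·8 = -12 - 121 - 24 = -157
|u| = √((-6)² + 11² + (-3)²) = √166 ≈ 12.88
|v| = √(2² + (-11)² + 8²) = √189 ≈ 13.75
cos θ = (u·v)/(|u||v|) = -157/(12.88·13.75) ≈ -0.8864
θ = arccos(-0.8864) ≈ 152.4°

152.4°


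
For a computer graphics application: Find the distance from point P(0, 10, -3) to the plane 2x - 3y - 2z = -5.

distance = |a·x₀ + b·y₀ + c·z₀ - d| / √(a² + b² + c²)
  = |2·0 + (-3)·10 + (-2)·(-3) - (-5)| / √(2² + (-3)² + (-2)²)
  = |0 - 30 + 6 + 5| / √(4 + 9 + 4)
  = |-19| / √17
  = 19 / 4.123
  ≈ 4.608

4.608


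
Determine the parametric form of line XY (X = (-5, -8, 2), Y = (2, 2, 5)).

Direction vector d = Y - X = (2 + 5, 2 + 8, 5 - 2) = (7, 10, 3)
Parametric form r = X + t·d:
x = -5 + 7t, y = -8 + 10t, z = 2 + 3t

x = -5 + 7t, y = -8 + 10t, z = 2 + 3t


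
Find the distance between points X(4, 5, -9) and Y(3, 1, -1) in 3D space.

d = √[(x₂-x₁)² + (y₂-y₁)² + (z₂-z₁)²]
  = √[(-1)² + (-4)² + 8²]
  = √[1 + 16 + 64]
  = √81
  ≈ 9

9


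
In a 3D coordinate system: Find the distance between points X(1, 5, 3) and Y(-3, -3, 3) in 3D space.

d = √[(x₂-x₁)² + (y₂-y₁)² + (z₂-z₁)²]
  = √[(-4)² + (-8)² + 0²]
  = √[16 + 64 + 0]
  = √80
  ≈ 8.944

8.944


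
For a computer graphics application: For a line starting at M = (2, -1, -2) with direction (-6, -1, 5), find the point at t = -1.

P(t) = M + t·d
  = (2 + (-6)·(-1), -1 + (-1)·(-1), -2 + 5·(-1))
  = (2 + 6, -1 + 1, -2 - 5)
  = (8, 0, -7)

(8, 0, -7)


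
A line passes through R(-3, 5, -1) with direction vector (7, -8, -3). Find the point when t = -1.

P(t) = R + t·d
  = (-3 + 7·(-1), 5 + (-8)·(-1), -1 + (-3)·(-1))
  = (-3 - 7, 5 + 8, -1 + 3)
  = (-10, 13, 2)

(-10, 13, 2)


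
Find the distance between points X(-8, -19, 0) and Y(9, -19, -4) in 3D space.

d = √[(x₂-x₁)² + (y₂-y₁)² + (z₂-z₁)²]
  = √[17² + 0² + (-4)²]
  = √[289 + 0 + 16]
  = √305
  ≈ 17.46

17.46


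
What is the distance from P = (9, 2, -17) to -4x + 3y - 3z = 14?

distance = |a·x₀ + b·y₀ + c·z₀ - d| / √(a² + b² + c²)
  = |(-4)·9 + 3·2 + (-3)·(-17) - 14| / √((-4)² + 3² + (-3)²)
  = |-36 + 6 + 51 - 14| / √(16 + 9 + 9)
  = |7| / √34
  = 7 / 5.831
  ≈ 1.2

1.2


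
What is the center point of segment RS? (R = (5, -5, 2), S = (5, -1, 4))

M = ((x₁+x₂)/2, (y₁+y₂)/2, (z₁+z₂)/2)
  = ((5 + 5)/2, (-5 - 1)/2, (2 + 4)/2)
  = (10/2, -6/2, 6/2)
  = (5, -3, 3)

(5, -3, 3)


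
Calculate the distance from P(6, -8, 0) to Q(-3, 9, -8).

d = √[(x₂-x₁)² + (y₂-y₁)² + (z₂-z₁)²]
  = √[(-9)² + 17² + (-8)²]
  = √[81 + 289 + 64]
  = √434
  ≈ 20.83

20.83


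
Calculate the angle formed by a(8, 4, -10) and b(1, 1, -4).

a·b = 8·1 + 4·1 + (-10)·(-4) = 8 + 4 + 40 = 52
|a| = √(8² + 4² + (-10)²) = √180 ≈ 13.42
|b| = √(1² + 1² + (-4)²) = √18 ≈ 4.243
cos θ = (a·b)/(|a||b|) = 52/(13.42·4.243) ≈ 0.9135
θ = arccos(0.9135) ≈ 24°

24°


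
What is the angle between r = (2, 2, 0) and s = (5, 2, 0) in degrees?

r·s = 2·5 + 2·2 + 0·0 = 10 + 4 + 0 = 14
|r| = √(2² + 2² + 0²) = √8 ≈ 2.828
|s| = √(5² + 2² + 0²) = √29 ≈ 5.385
cos θ = (r·s)/(|r||s|) = 14/(2.828·5.385) ≈ 0.9191
θ = arccos(0.9191) ≈ 23.2°

23.2°


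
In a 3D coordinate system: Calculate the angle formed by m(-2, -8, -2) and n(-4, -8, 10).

m·n = (-2)·(-4) + (-8)·(-8) + (-2)·10 = 8 + 64 - 20 = 52
|m| = √((-2)² + (-8)² + (-2)²) = √72 ≈ 8.485
|n| = √((-4)² + (-8)² + 10²) = √180 ≈ 13.42
cos θ = (m·n)/(|m||n|) = 52/(8.485·13.42) ≈ 0.4568
θ = arccos(0.4568) ≈ 62.82°

62.82°


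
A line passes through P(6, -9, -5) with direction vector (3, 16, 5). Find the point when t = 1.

P(t) = P + t·d
  = (6 + 3·1, -9 + 16·1, -5 + 5·1)
  = (6 + 3, -9 + 16, -5 + 5)
  = (9, 7, 0)

(9, 7, 0)


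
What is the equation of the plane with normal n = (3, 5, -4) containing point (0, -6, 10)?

The plane through P with normal n = (a, b, c) satisfies n·(r - P) = 0,
i.e. ax + by + cz = a·x₀ + b·y₀ + c·z₀.
d = 3·0 + 5·(-6) + (-4)·10
  = 0 - 30 - 40
  = -70
Equation: 3x + 5y - 4z = -70

3x + 5y - 4z = -70


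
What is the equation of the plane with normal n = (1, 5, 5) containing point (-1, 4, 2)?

The plane through P with normal n = (a, b, c) satisfies n·(r - P) = 0,
i.e. ax + by + cz = a·x₀ + b·y₀ + c·z₀.
d = 1·(-1) + 5·4 + 5·2
  = -1 + 20 + 10
  = 29
Equation: x + 5y + 5z = 29

x + 5y + 5z = 29


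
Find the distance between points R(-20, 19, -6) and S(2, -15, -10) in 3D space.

d = √[(x₂-x₁)² + (y₂-y₁)² + (z₂-z₁)²]
  = √[22² + (-34)² + (-4)²]
  = √[484 + 1156 + 16]
  = √1656
  ≈ 40.69

40.69


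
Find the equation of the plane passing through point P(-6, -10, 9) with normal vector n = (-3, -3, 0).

The plane through P with normal n = (a, b, c) satisfies n·(r - P) = 0,
i.e. ax + by + cz = a·x₀ + b·y₀ + c·z₀.
d = (-3)·(-6) + (-3)·(-10) + 0·9
  = 18 + 30 + 0
  = 48
Equation: -3x - 3y = 48

-3x - 3y = 48


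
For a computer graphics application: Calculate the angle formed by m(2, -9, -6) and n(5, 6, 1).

m·n = 2·5 + (-9)·6 + (-6)·1 = 10 - 54 - 6 = -50
|m| = √(2² + (-9)² + (-6)²) = √121 ≈ 11
|n| = √(5² + 6² + 1²) = √62 ≈ 7.874
cos θ = (m·n)/(|m||n|) = -50/(11·7.874) ≈ -0.5773
θ = arccos(-0.5773) ≈ 125.3°

125.3°


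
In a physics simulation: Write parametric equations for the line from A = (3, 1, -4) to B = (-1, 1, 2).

Direction vector d = B - A = (-1 - 3, 1 - 1, 2 + 4) = (-4, 0, 6)
Parametric form r = A + t·d:
x = 3 - 4t, y = 1, z = -4 + 6t

x = 3 - 4t, y = 1, z = -4 + 6t


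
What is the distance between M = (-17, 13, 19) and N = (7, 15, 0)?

d = √[(x₂-x₁)² + (y₂-y₁)² + (z₂-z₁)²]
  = √[24² + 2² + (-19)²]
  = √[576 + 4 + 361]
  = √941
  ≈ 30.68

30.68


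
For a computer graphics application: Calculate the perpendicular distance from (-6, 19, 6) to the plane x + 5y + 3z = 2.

distance = |a·x₀ + b·y₀ + c·z₀ - d| / √(a² + b² + c²)
  = |1·(-6) + 5·19 + 3·6 - 2| / √(1² + 5² + 3²)
  = |-6 + 95 + 18 - 2| / √(1 + 25 + 9)
  = |105| / √35
  = 105 / 5.916
  ≈ 17.75

17.75


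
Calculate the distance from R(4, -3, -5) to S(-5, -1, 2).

d = √[(x₂-x₁)² + (y₂-y₁)² + (z₂-z₁)²]
  = √[(-9)² + 2² + 7²]
  = √[81 + 4 + 49]
  = √134
  ≈ 11.58

11.58


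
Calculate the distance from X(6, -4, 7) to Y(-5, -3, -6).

d = √[(x₂-x₁)² + (y₂-y₁)² + (z₂-z₁)²]
  = √[(-11)² + 1² + (-13)²]
  = √[121 + 1 + 169]
  = √291
  ≈ 17.06

17.06


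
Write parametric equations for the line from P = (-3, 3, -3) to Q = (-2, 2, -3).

Direction vector d = Q - P = (-2 + 3, 2 - 3, -3 + 3) = (1, -1, 0)
Parametric form r = P + t·d:
x = -3 + t, y = 3 - t, z = -3

x = -3 + t, y = 3 - t, z = -3


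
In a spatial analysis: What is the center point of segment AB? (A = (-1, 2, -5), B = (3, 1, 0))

M = ((x₁+x₂)/2, (y₁+y₂)/2, (z₁+z₂)/2)
  = ((-1 + 3)/2, (2 + 1)/2, (-5 + 0)/2)
  = (2/2, 3/2, -5/2)
  = (1, 1.5, -2.5)

(1, 1.5, -2.5)


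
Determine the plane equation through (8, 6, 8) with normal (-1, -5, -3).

The plane through P with normal n = (a, b, c) satisfies n·(r - P) = 0,
i.e. ax + by + cz = a·x₀ + b·y₀ + c·z₀.
d = (-1)·8 + (-5)·6 + (-3)·8
  = -8 - 30 - 24
  = -62
Equation: -x - 5y - 3z = -62

-x - 5y - 3z = -62


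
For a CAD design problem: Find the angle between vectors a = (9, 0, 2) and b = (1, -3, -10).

a·b = 9·1 + 0·(-3) + 2·(-10) = 9 + 0 - 20 = -11
|a| = √(9² + 0² + 2²) = √85 ≈ 9.22
|b| = √(1² + (-3)² + (-10)²) = √110 ≈ 10.49
cos θ = (a·b)/(|a||b|) = -11/(9.22·10.49) ≈ -0.1138
θ = arccos(-0.1138) ≈ 96.53°

96.53°


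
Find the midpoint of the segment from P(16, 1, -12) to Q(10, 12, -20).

M = ((x₁+x₂)/2, (y₁+y₂)/2, (z₁+z₂)/2)
  = ((16 + 10)/2, (1 + 12)/2, (-12 - 20)/2)
  = (26/2, 13/2, -32/2)
  = (13, 6.5, -16)

(13, 6.5, -16)


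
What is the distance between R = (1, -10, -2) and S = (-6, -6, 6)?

d = √[(x₂-x₁)² + (y₂-y₁)² + (z₂-z₁)²]
  = √[(-7)² + 4² + 8²]
  = √[49 + 16 + 64]
  = √129
  ≈ 11.36

11.36


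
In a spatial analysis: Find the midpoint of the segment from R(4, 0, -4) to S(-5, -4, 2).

M = ((x₁+x₂)/2, (y₁+y₂)/2, (z₁+z₂)/2)
  = ((4 - 5)/2, (0 - 4)/2, (-4 + 2)/2)
  = (-1/2, -4/2, -2/2)
  = (-0.5, -2, -1)

(-0.5, -2, -1)


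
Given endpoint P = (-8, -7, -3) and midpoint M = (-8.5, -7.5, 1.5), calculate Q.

Q = 2M - P
  = (2·(-8.5) - (-8), 2·(-7.5) - (-7), 2·1.5 - (-3))
  = (-17 + 8, -15 + 7, 3 + 3)
  = (-9, -8, 6)

(-9, -8, 6)


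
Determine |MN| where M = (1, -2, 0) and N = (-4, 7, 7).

d = √[(x₂-x₁)² + (y₂-y₁)² + (z₂-z₁)²]
  = √[(-5)² + 9² + 7²]
  = √[25 + 81 + 49]
  = √155
  ≈ 12.45

12.45


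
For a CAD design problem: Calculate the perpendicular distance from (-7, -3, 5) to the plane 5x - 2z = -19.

distance = |a·x₀ + b·y₀ + c·z₀ - d| / √(a² + b² + c²)
  = |5·(-7) + 0·(-3) + (-2)·5 - (-19)| / √(5² + 0² + (-2)²)
  = |-35 + 0 - 10 + 19| / √(25 + 0 + 4)
  = |-26| / √29
  = 26 / 5.385
  ≈ 4.828

4.828


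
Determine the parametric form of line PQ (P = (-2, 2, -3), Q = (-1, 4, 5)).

Direction vector d = Q - P = (-1 + 2, 4 - 2, 5 + 3) = (1, 2, 8)
Parametric form r = P + t·d:
x = -2 + t, y = 2 + 2t, z = -3 + 8t

x = -2 + t, y = 2 + 2t, z = -3 + 8t


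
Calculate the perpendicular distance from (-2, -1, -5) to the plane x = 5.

distance = |a·x₀ + b·y₀ + c·z₀ - d| / √(a² + b² + c²)
  = |1·(-2) + 0·(-1) + 0·(-5) - 5| / √(1² + 0² + 0²)
  = |-2 + 0 + 0 - 5| / √(1 + 0 + 0)
  = |-7| / √1
  = 7 / 1
  ≈ 7

7


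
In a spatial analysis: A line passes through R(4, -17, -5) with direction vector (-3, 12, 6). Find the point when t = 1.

P(t) = R + t·d
  = (4 + (-3)·1, -17 + 12·1, -5 + 6·1)
  = (4 - 3, -17 + 12, -5 + 6)
  = (1, -5, 1)

(1, -5, 1)


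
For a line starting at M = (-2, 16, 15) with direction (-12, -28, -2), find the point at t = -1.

P(t) = M + t·d
  = (-2 + (-12)·(-1), 16 + (-28)·(-1), 15 + (-2)·(-1))
  = (-2 + 12, 16 + 28, 15 + 2)
  = (10, 44, 17)

(10, 44, 17)


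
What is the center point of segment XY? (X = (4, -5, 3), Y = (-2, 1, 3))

M = ((x₁+x₂)/2, (y₁+y₂)/2, (z₁+z₂)/2)
  = ((4 - 2)/2, (-5 + 1)/2, (3 + 3)/2)
  = (2/2, -4/2, 6/2)
  = (1, -2, 3)

(1, -2, 3)


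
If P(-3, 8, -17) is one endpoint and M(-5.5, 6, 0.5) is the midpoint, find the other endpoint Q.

Q = 2M - P
  = (2·(-5.5) - (-3), 2·6 - 8, 2·0.5 - (-17))
  = (-11 + 3, 12 - 8, 1 + 17)
  = (-8, 4, 18)

(-8, 4, 18)


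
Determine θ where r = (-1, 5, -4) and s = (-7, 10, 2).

r·s = (-1)·(-7) + 5·10 + (-4)·2 = 7 + 50 - 8 = 49
|r| = √((-1)² + 5² + (-4)²) = √42 ≈ 6.481
|s| = √((-7)² + 10² + 2²) = √153 ≈ 12.37
cos θ = (r·s)/(|r||s|) = 49/(6.481·12.37) ≈ 0.6113
θ = arccos(0.6113) ≈ 52.32°

52.32°


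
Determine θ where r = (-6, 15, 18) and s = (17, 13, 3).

r·s = (-6)·17 + 15·13 + 18·3 = -102 + 195 + 54 = 147
|r| = √((-6)² + 15² + 18²) = √585 ≈ 24.19
|s| = √(17² + 13² + 3²) = √467 ≈ 21.61
cos θ = (r·s)/(|r||s|) = 147/(24.19·21.61) ≈ 0.2812
θ = arccos(0.2812) ≈ 73.67°

73.67°


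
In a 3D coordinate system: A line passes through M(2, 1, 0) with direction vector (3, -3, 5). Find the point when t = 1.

P(t) = M + t·d
  = (2 + 3·1, 1 + (-3)·1, 0 + 5·1)
  = (2 + 3, 1 - 3, 0 + 5)
  = (5, -2, 5)

(5, -2, 5)


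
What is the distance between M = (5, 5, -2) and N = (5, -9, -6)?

d = √[(x₂-x₁)² + (y₂-y₁)² + (z₂-z₁)²]
  = √[0² + (-14)² + (-4)²]
  = √[0 + 196 + 16]
  = √212
  ≈ 14.56

14.56


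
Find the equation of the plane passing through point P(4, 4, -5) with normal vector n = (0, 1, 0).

The plane through P with normal n = (a, b, c) satisfies n·(r - P) = 0,
i.e. ax + by + cz = a·x₀ + b·y₀ + c·z₀.
d = 0·4 + 1·4 + 0·(-5)
  = 0 + 4 + 0
  = 4
Equation: y = 4

y = 4


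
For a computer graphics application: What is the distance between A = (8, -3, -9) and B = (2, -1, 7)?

d = √[(x₂-x₁)² + (y₂-y₁)² + (z₂-z₁)²]
  = √[(-6)² + 2² + 16²]
  = √[36 + 4 + 256]
  = √296
  ≈ 17.2

17.2


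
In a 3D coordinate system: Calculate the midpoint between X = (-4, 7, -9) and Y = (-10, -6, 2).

M = ((x₁+x₂)/2, (y₁+y₂)/2, (z₁+z₂)/2)
  = ((-4 - 10)/2, (7 - 6)/2, (-9 + 2)/2)
  = (-14/2, 1/2, -7/2)
  = (-7, 0.5, -3.5)

(-7, 0.5, -3.5)


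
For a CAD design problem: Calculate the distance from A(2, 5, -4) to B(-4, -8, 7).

d = √[(x₂-x₁)² + (y₂-y₁)² + (z₂-z₁)²]
  = √[(-6)² + (-13)² + 11²]
  = √[36 + 169 + 121]
  = √326
  ≈ 18.06

18.06


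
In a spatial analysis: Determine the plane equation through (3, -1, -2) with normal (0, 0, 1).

The plane through P with normal n = (a, b, c) satisfies n·(r - P) = 0,
i.e. ax + by + cz = a·x₀ + b·y₀ + c·z₀.
d = 0·3 + 0·(-1) + 1·(-2)
  = 0 + 0 - 2
  = -2
Equation: z = -2

z = -2


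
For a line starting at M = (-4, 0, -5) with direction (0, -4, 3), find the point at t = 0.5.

P(t) = M + t·d
  = (-4 + 0·0.5, 0 + (-4)·0.5, -5 + 3·0.5)
  = (-4 + 0, 0 - 2, -5 + 1.5)
  = (-4, -2, -3.5)

(-4, -2, -3.5)


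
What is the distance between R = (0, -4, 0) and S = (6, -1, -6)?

d = √[(x₂-x₁)² + (y₂-y₁)² + (z₂-z₁)²]
  = √[6² + 3² + (-6)²]
  = √[36 + 9 + 36]
  = √81
  ≈ 9

9


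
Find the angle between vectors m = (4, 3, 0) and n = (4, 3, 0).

m·n = 4·4 + 3·3 + 0·0 = 16 + 9 + 0 = 25
|m| = √(4² + 3² + 0²) = √25 ≈ 5
|n| = √(4² + 3² + 0²) = √25 ≈ 5
cos θ = (m·n)/(|m||n|) = 25/(5·5) ≈ 1
θ = arccos(1) ≈ 0°

0°


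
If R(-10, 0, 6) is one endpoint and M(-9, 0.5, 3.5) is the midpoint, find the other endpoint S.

S = 2M - R
  = (2·(-9) - (-10), 2·0.5 - 0, 2·3.5 - 6)
  = (-18 + 10, 1 + 0, 7 - 6)
  = (-8, 1, 1)

(-8, 1, 1)


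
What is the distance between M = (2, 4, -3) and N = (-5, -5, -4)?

d = √[(x₂-x₁)² + (y₂-y₁)² + (z₂-z₁)²]
  = √[(-7)² + (-9)² + (-1)²]
  = √[49 + 81 + 1]
  = √131
  ≈ 11.45

11.45


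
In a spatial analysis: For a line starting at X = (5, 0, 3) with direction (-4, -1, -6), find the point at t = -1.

P(t) = X + t·d
  = (5 + (-4)·(-1), 0 + (-1)·(-1), 3 + (-6)·(-1))
  = (5 + 4, 0 + 1, 3 + 6)
  = (9, 1, 9)

(9, 1, 9)


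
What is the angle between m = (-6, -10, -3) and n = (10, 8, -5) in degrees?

m·n = (-6)·10 + (-10)·8 + (-3)·(-5) = -60 - 80 + 15 = -125
|m| = √((-6)² + (-10)² + (-3)²) = √145 ≈ 12.04
|n| = √(10² + 8² + (-5)²) = √189 ≈ 13.75
cos θ = (m·n)/(|m||n|) = -125/(12.04·13.75) ≈ -0.7551
θ = arccos(-0.7551) ≈ 139°

139°


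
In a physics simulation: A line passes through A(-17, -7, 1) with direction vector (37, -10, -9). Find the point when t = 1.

P(t) = A + t·d
  = (-17 + 37·1, -7 + (-10)·1, 1 + (-9)·1)
  = (-17 + 37, -7 - 10, 1 - 9)
  = (20, -17, -8)

(20, -17, -8)


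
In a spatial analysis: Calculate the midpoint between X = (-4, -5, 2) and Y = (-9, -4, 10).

M = ((x₁+x₂)/2, (y₁+y₂)/2, (z₁+z₂)/2)
  = ((-4 - 9)/2, (-5 - 4)/2, (2 + 10)/2)
  = (-13/2, -9/2, 12/2)
  = (-6.5, -4.5, 6)

(-6.5, -4.5, 6)


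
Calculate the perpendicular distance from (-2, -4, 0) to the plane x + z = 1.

distance = |a·x₀ + b·y₀ + c·z₀ - d| / √(a² + b² + c²)
  = |1·(-2) + 0·(-4) + 1·0 - 1| / √(1² + 0² + 1²)
  = |-2 + 0 + 0 - 1| / √(1 + 0 + 1)
  = |-3| / √2
  = 3 / 1.414
  ≈ 2.121

2.121


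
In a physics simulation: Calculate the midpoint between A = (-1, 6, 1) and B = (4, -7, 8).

M = ((x₁+x₂)/2, (y₁+y₂)/2, (z₁+z₂)/2)
  = ((-1 + 4)/2, (6 - 7)/2, (1 + 8)/2)
  = (3/2, -1/2, 9/2)
  = (1.5, -0.5, 4.5)

(1.5, -0.5, 4.5)


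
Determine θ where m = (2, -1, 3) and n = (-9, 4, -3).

m·n = 2·(-9) + (-1)·4 + 3·(-3) = -18 - 4 - 9 = -31
|m| = √(2² + (-1)² + 3²) = √14 ≈ 3.742
|n| = √((-9)² + 4² + (-3)²) = √106 ≈ 10.3
cos θ = (m·n)/(|m||n|) = -31/(3.742·10.3) ≈ -0.8047
θ = arccos(-0.8047) ≈ 143.6°

143.6°


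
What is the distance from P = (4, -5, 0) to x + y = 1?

distance = |a·x₀ + b·y₀ + c·z₀ - d| / √(a² + b² + c²)
  = |1·4 + 1·(-5) + 0·0 - 1| / √(1² + 1² + 0²)
  = |4 - 5 + 0 - 1| / √(1 + 1 + 0)
  = |-2| / √2
  = 2 / 1.414
  ≈ 1.414

1.414


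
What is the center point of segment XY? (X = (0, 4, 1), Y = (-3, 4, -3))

M = ((x₁+x₂)/2, (y₁+y₂)/2, (z₁+z₂)/2)
  = ((0 - 3)/2, (4 + 4)/2, (1 - 3)/2)
  = (-3/2, 8/2, -2/2)
  = (-1.5, 4, -1)

(-1.5, 4, -1)


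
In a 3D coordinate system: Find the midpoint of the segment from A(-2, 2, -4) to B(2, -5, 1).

M = ((x₁+x₂)/2, (y₁+y₂)/2, (z₁+z₂)/2)
  = ((-2 + 2)/2, (2 - 5)/2, (-4 + 1)/2)
  = (0/2, -3/2, -3/2)
  = (0, -1.5, -1.5)

(0, -1.5, -1.5)


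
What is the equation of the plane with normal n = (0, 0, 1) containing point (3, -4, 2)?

The plane through P with normal n = (a, b, c) satisfies n·(r - P) = 0,
i.e. ax + by + cz = a·x₀ + b·y₀ + c·z₀.
d = 0·3 + 0·(-4) + 1·2
  = 0 + 0 + 2
  = 2
Equation: z = 2

z = 2


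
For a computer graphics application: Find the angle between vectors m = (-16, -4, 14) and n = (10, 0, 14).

m·n = (-16)·10 + (-4)·0 + 14·14 = -160 + 0 + 196 = 36
|m| = √((-16)² + (-4)² + 14²) = √468 ≈ 21.63
|n| = √(10² + 0² + 14²) = √296 ≈ 17.2
cos θ = (m·n)/(|m||n|) = 36/(21.63·17.2) ≈ 0.09672
θ = arccos(0.09672) ≈ 84.45°

84.45°


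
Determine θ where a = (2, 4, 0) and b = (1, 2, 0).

a·b = 2·1 + 4·2 + 0·0 = 2 + 8 + 0 = 10
|a| = √(2² + 4² + 0²) = √20 ≈ 4.472
|b| = √(1² + 2² + 0²) = √5 ≈ 2.236
cos θ = (a·b)/(|a||b|) = 10/(4.472·2.236) ≈ 1
θ = arccos(1) ≈ 0°

0°


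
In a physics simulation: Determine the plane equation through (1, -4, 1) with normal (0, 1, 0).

The plane through P with normal n = (a, b, c) satisfies n·(r - P) = 0,
i.e. ax + by + cz = a·x₀ + b·y₀ + c·z₀.
d = 0·1 + 1·(-4) + 0·1
  = 0 - 4 + 0
  = -4
Equation: y = -4

y = -4


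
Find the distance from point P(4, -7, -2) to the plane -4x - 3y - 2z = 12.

distance = |a·x₀ + b·y₀ + c·z₀ - d| / √(a² + b² + c²)
  = |(-4)·4 + (-3)·(-7) + (-2)·(-2) - 12| / √((-4)² + (-3)² + (-2)²)
  = |-16 + 21 + 4 - 12| / √(16 + 9 + 4)
  = |-3| / √29
  = 3 / 5.385
  ≈ 0.5571

0.5571


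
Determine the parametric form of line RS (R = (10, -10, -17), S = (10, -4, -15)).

Direction vector d = S - R = (10 - 10, -4 + 10, -15 + 17) = (0, 6, 2)
Parametric form r = R + t·d:
x = 10, y = -10 + 6t, z = -17 + 2t

x = 10, y = -10 + 6t, z = -17 + 2t


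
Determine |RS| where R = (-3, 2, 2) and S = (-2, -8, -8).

d = √[(x₂-x₁)² + (y₂-y₁)² + (z₂-z₁)²]
  = √[1² + (-10)² + (-10)²]
  = √[1 + 100 + 100]
  = √201
  ≈ 14.18

14.18


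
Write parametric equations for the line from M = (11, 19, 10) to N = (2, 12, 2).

Direction vector d = N - M = (2 - 11, 12 - 19, 2 - 10) = (-9, -7, -8)
Parametric form r = M + t·d:
x = 11 - 9t, y = 19 - 7t, z = 10 - 8t

x = 11 - 9t, y = 19 - 7t, z = 10 - 8t


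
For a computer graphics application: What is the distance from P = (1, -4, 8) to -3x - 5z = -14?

distance = |a·x₀ + b·y₀ + c·z₀ - d| / √(a² + b² + c²)
  = |(-3)·1 + 0·(-4) + (-5)·8 - (-14)| / √((-3)² + 0² + (-5)²)
  = |-3 + 0 - 40 + 14| / √(9 + 0 + 25)
  = |-29| / √34
  = 29 / 5.831
  ≈ 4.973

4.973


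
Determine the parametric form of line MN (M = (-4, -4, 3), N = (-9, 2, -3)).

Direction vector d = N - M = (-9 + 4, 2 + 4, -3 - 3) = (-5, 6, -6)
Parametric form r = M + t·d:
x = -4 - 5t, y = -4 + 6t, z = 3 - 6t

x = -4 - 5t, y = -4 + 6t, z = 3 - 6t


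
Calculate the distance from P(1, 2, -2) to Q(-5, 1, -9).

d = √[(x₂-x₁)² + (y₂-y₁)² + (z₂-z₁)²]
  = √[(-6)² + (-1)² + (-7)²]
  = √[36 + 1 + 49]
  = √86
  ≈ 9.274

9.274


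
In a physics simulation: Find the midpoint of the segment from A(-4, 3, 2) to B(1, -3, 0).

M = ((x₁+x₂)/2, (y₁+y₂)/2, (z₁+z₂)/2)
  = ((-4 + 1)/2, (3 - 3)/2, (2 + 0)/2)
  = (-3/2, 0/2, 2/2)
  = (-1.5, 0, 1)

(-1.5, 0, 1)


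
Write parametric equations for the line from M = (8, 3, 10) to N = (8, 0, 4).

Direction vector d = N - M = (8 - 8, 0 - 3, 4 - 10) = (0, -3, -6)
Parametric form r = M + t·d:
x = 8, y = 3 - 3t, z = 10 - 6t

x = 8, y = 3 - 3t, z = 10 - 6t


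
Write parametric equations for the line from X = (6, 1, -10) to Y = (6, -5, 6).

Direction vector d = Y - X = (6 - 6, -5 - 1, 6 + 10) = (0, -6, 16)
Parametric form r = X + t·d:
x = 6, y = 1 - 6t, z = -10 + 16t

x = 6, y = 1 - 6t, z = -10 + 16t


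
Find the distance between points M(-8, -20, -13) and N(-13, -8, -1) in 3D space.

d = √[(x₂-x₁)² + (y₂-y₁)² + (z₂-z₁)²]
  = √[(-5)² + 12² + 12²]
  = √[25 + 144 + 144]
  = √313
  ≈ 17.69

17.69


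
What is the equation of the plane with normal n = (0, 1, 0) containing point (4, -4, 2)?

The plane through P with normal n = (a, b, c) satisfies n·(r - P) = 0,
i.e. ax + by + cz = a·x₀ + b·y₀ + c·z₀.
d = 0·4 + 1·(-4) + 0·2
  = 0 - 4 + 0
  = -4
Equation: y = -4

y = -4


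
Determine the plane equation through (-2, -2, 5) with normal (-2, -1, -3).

The plane through P with normal n = (a, b, c) satisfies n·(r - P) = 0,
i.e. ax + by + cz = a·x₀ + b·y₀ + c·z₀.
d = (-2)·(-2) + (-1)·(-2) + (-3)·5
  = 4 + 2 - 15
  = -9
Equation: -2x - y - 3z = -9

-2x - y - 3z = -9


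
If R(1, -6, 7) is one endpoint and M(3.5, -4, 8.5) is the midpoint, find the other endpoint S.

S = 2M - R
  = (2·3.5 - 1, 2·(-4) - (-6), 2·8.5 - 7)
  = (7 - 1, -8 + 6, 17 - 7)
  = (6, -2, 10)

(6, -2, 10)


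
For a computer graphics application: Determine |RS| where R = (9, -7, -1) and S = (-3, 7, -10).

d = √[(x₂-x₁)² + (y₂-y₁)² + (z₂-z₁)²]
  = √[(-12)² + 14² + (-9)²]
  = √[144 + 196 + 81]
  = √421
  ≈ 20.52

20.52


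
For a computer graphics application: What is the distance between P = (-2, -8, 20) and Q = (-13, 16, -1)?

d = √[(x₂-x₁)² + (y₂-y₁)² + (z₂-z₁)²]
  = √[(-11)² + 24² + (-21)²]
  = √[121 + 576 + 441]
  = √1138
  ≈ 33.73

33.73


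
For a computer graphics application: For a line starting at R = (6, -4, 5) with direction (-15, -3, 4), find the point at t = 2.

P(t) = R + t·d
  = (6 + (-15)·2, -4 + (-3)·2, 5 + 4·2)
  = (6 - 30, -4 - 6, 5 + 8)
  = (-24, -10, 13)

(-24, -10, 13)


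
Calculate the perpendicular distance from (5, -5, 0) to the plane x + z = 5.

distance = |a·x₀ + b·y₀ + c·z₀ - d| / √(a² + b² + c²)
  = |1·5 + 0·(-5) + 1·0 - 5| / √(1² + 0² + 1²)
  = |5 + 0 + 0 - 5| / √(1 + 0 + 1)
  = |0| / √2
  = 0 / 1.414
  ≈ 0

0


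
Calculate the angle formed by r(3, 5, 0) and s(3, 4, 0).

r·s = 3·3 + 5·4 + 0·0 = 9 + 20 + 0 = 29
|r| = √(3² + 5² + 0²) = √34 ≈ 5.831
|s| = √(3² + 4² + 0²) = √25 ≈ 5
cos θ = (r·s)/(|r||s|) = 29/(5.831·5) ≈ 0.9947
θ = arccos(0.9947) ≈ 5.906°

5.906°


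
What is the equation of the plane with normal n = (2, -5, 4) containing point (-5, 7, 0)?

The plane through P with normal n = (a, b, c) satisfies n·(r - P) = 0,
i.e. ax + by + cz = a·x₀ + b·y₀ + c·z₀.
d = 2·(-5) + (-5)·7 + 4·0
  = -10 - 35 + 0
  = -45
Equation: 2x - 5y + 4z = -45

2x - 5y + 4z = -45


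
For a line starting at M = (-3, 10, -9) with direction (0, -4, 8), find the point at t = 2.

P(t) = M + t·d
  = (-3 + 0·2, 10 + (-4)·2, -9 + 8·2)
  = (-3 + 0, 10 - 8, -9 + 16)
  = (-3, 2, 7)

(-3, 2, 7)


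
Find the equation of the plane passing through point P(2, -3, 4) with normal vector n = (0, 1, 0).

The plane through P with normal n = (a, b, c) satisfies n·(r - P) = 0,
i.e. ax + by + cz = a·x₀ + b·y₀ + c·z₀.
d = 0·2 + 1·(-3) + 0·4
  = 0 - 3 + 0
  = -3
Equation: y = -3

y = -3


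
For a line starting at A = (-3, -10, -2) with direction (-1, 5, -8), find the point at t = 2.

P(t) = A + t·d
  = (-3 + (-1)·2, -10 + 5·2, -2 + (-8)·2)
  = (-3 - 2, -10 + 10, -2 - 16)
  = (-5, 0, -18)

(-5, 0, -18)


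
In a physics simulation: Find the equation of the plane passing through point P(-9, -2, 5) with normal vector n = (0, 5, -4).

The plane through P with normal n = (a, b, c) satisfies n·(r - P) = 0,
i.e. ax + by + cz = a·x₀ + b·y₀ + c·z₀.
d = 0·(-9) + 5·(-2) + (-4)·5
  = 0 - 10 - 20
  = -30
Equation: 5y - 4z = -30

5y - 4z = -30


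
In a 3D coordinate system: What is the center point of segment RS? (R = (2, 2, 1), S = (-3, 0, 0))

M = ((x₁+x₂)/2, (y₁+y₂)/2, (z₁+z₂)/2)
  = ((2 - 3)/2, (2 + 0)/2, (1 + 0)/2)
  = (-1/2, 2/2, 1/2)
  = (-0.5, 1, 0.5)

(-0.5, 1, 0.5)


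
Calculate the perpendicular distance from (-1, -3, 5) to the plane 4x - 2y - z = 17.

distance = |a·x₀ + b·y₀ + c·z₀ - d| / √(a² + b² + c²)
  = |4·(-1) + (-2)·(-3) + (-1)·5 - 17| / √(4² + (-2)² + (-1)²)
  = |-4 + 6 - 5 - 17| / √(16 + 4 + 1)
  = |-20| / √21
  = 20 / 4.583
  ≈ 4.364

4.364


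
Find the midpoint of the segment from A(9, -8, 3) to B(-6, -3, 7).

M = ((x₁+x₂)/2, (y₁+y₂)/2, (z₁+z₂)/2)
  = ((9 - 6)/2, (-8 - 3)/2, (3 + 7)/2)
  = (3/2, -11/2, 10/2)
  = (1.5, -5.5, 5)

(1.5, -5.5, 5)


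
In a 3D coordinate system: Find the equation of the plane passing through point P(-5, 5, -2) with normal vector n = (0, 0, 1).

The plane through P with normal n = (a, b, c) satisfies n·(r - P) = 0,
i.e. ax + by + cz = a·x₀ + b·y₀ + c·z₀.
d = 0·(-5) + 0·5 + 1·(-2)
  = 0 + 0 - 2
  = -2
Equation: z = -2

z = -2


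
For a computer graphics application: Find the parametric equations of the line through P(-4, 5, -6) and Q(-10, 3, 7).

Direction vector d = Q - P = (-10 + 4, 3 - 5, 7 + 6) = (-6, -2, 13)
Parametric form r = P + t·d:
x = -4 - 6t, y = 5 - 2t, z = -6 + 13t

x = -4 - 6t, y = 5 - 2t, z = -6 + 13t


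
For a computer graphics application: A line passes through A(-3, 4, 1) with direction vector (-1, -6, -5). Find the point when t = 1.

P(t) = A + t·d
  = (-3 + (-1)·1, 4 + (-6)·1, 1 + (-5)·1)
  = (-3 - 1, 4 - 6, 1 - 5)
  = (-4, -2, -4)

(-4, -2, -4)


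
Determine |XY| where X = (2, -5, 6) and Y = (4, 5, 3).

d = √[(x₂-x₁)² + (y₂-y₁)² + (z₂-z₁)²]
  = √[2² + 10² + (-3)²]
  = √[4 + 100 + 9]
  = √113
  ≈ 10.63

10.63


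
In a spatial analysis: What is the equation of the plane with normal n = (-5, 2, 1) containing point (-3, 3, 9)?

The plane through P with normal n = (a, b, c) satisfies n·(r - P) = 0,
i.e. ax + by + cz = a·x₀ + b·y₀ + c·z₀.
d = (-5)·(-3) + 2·3 + 1·9
  = 15 + 6 + 9
  = 30
Equation: -5x + 2y + z = 30

-5x + 2y + z = 30


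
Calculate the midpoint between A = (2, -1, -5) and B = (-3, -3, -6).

M = ((x₁+x₂)/2, (y₁+y₂)/2, (z₁+z₂)/2)
  = ((2 - 3)/2, (-1 - 3)/2, (-5 - 6)/2)
  = (-1/2, -4/2, -11/2)
  = (-0.5, -2, -5.5)

(-0.5, -2, -5.5)


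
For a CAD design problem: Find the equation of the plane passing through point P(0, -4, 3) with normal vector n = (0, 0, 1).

The plane through P with normal n = (a, b, c) satisfies n·(r - P) = 0,
i.e. ax + by + cz = a·x₀ + b·y₀ + c·z₀.
d = 0·0 + 0·(-4) + 1·3
  = 0 + 0 + 3
  = 3
Equation: z = 3

z = 3


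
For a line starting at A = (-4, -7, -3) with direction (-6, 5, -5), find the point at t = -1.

P(t) = A + t·d
  = (-4 + (-6)·(-1), -7 + 5·(-1), -3 + (-5)·(-1))
  = (-4 + 6, -7 - 5, -3 + 5)
  = (2, -12, 2)

(2, -12, 2)


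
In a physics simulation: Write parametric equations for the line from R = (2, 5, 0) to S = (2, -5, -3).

Direction vector d = S - R = (2 - 2, -5 - 5, -3 + 0) = (0, -10, -3)
Parametric form r = R + t·d:
x = 2, y = 5 - 10t, z = 0 - 3t

x = 2, y = 5 - 10t, z = 0 - 3t


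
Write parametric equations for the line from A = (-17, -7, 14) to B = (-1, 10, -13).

Direction vector d = B - A = (-1 + 17, 10 + 7, -13 - 14) = (16, 17, -27)
Parametric form r = A + t·d:
x = -17 + 16t, y = -7 + 17t, z = 14 - 27t

x = -17 + 16t, y = -7 + 17t, z = 14 - 27t
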